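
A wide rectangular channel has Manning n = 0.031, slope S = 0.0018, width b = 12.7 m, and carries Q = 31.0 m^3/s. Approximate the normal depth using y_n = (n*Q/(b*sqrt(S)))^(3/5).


We use the wide-channel approximation y_n = (n*Q/(b*sqrt(S)))^(3/5).
sqrt(S) = sqrt(0.0018) = 0.042426.
Numerator: n*Q = 0.031 * 31.0 = 0.961.
Denominator: b*sqrt(S) = 12.7 * 0.042426 = 0.53881.
arg = 1.7835.
y_n = 1.7835^(3/5) = 1.415 m.

1.415


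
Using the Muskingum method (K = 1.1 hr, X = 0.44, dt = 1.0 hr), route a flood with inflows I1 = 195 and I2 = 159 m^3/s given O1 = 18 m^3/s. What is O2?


Muskingum coefficients:
denom = 2*K*(1-X) + dt = 2*1.1*(1-0.44) + 1.0 = 2.232.
C0 = (dt - 2*K*X)/denom = (1.0 - 2*1.1*0.44)/2.232 = 0.0143.
C1 = (dt + 2*K*X)/denom = (1.0 + 2*1.1*0.44)/2.232 = 0.8817.
C2 = (2*K*(1-X) - dt)/denom = 0.1039.
O2 = C0*I2 + C1*I1 + C2*O1
   = 0.0143*159 + 0.8817*195 + 0.1039*18
   = 176.09 m^3/s.

176.09


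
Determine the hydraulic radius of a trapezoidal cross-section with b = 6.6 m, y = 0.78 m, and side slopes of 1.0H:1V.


For a trapezoidal section with side slope z:
A = (b + z*y)*y = (6.6 + 1.0*0.78)*0.78 = 5.756 m^2.
P = b + 2*y*sqrt(1 + z^2) = 6.6 + 2*0.78*sqrt(1 + 1.0^2) = 8.806 m.
R = A/P = 5.756 / 8.806 = 0.6537 m.

0.6537


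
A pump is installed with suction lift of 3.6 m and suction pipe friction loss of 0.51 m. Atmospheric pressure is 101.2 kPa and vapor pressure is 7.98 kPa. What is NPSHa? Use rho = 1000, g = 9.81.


NPSHa = p_atm/(rho*g) - z_s - hf_s - p_vap/(rho*g).
p_atm/(rho*g) = 101.2*1000 / (1000*9.81) = 10.316 m.
p_vap/(rho*g) = 7.98*1000 / (1000*9.81) = 0.813 m.
NPSHa = 10.316 - 3.6 - 0.51 - 0.813
      = 5.39 m.

5.39


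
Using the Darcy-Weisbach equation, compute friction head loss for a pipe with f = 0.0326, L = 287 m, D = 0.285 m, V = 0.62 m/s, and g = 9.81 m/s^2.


Darcy-Weisbach equation: h_f = f * (L/D) * V^2/(2g).
f * L/D = 0.0326 * 287/0.285 = 32.8288.
V^2/(2g) = 0.62^2 / (2*9.81) = 0.3844 / 19.62 = 0.0196 m.
h_f = 32.8288 * 0.0196 = 0.643 m.

0.643


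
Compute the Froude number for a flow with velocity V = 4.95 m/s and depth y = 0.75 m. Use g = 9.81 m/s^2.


The Froude number is defined as Fr = V / sqrt(g*y).
g*y = 9.81 * 0.75 = 7.3575.
sqrt(g*y) = sqrt(7.3575) = 2.7125.
Fr = 4.95 / 2.7125 = 1.8249.

1.8249


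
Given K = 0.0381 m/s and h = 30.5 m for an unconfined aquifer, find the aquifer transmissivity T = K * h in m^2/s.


Transmissivity is defined as T = K * h.
T = 0.0381 * 30.5
  = 1.1621 m^2/s.

1.1621


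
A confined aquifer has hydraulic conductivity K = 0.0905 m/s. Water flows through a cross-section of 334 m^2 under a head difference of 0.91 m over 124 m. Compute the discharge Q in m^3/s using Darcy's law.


Darcy's law: Q = K * A * i, where i = dh/L.
Hydraulic gradient i = 0.91 / 124 = 0.007339.
Q = 0.0905 * 334 * 0.007339
  = 0.2218 m^3/s.

0.2218


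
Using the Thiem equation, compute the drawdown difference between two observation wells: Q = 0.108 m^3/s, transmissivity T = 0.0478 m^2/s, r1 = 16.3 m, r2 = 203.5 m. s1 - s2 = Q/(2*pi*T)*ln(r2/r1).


Thiem equation: s1 - s2 = Q/(2*pi*T) * ln(r2/r1).
ln(r2/r1) = ln(203.5/16.3) = 2.5245.
Q/(2*pi*T) = 0.108 / (2*pi*0.0478) = 0.108 / 0.3003 = 0.3596.
s1 - s2 = 0.3596 * 2.5245 = 0.9078 m.

0.9078


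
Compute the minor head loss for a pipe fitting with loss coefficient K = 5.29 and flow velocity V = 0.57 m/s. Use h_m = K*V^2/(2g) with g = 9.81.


Minor loss formula: h_m = K * V^2/(2g).
V^2 = 0.57^2 = 0.3249.
V^2/(2g) = 0.3249 / 19.62 = 0.0166 m.
h_m = 5.29 * 0.0166 = 0.0876 m.

0.0876


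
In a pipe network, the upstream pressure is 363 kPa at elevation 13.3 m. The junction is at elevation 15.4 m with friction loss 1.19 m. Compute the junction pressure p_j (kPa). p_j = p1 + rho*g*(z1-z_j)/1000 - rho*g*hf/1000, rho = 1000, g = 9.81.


Junction pressure: p_j = p1 + rho*g*(z1 - z_j)/1000 - rho*g*hf/1000.
Elevation term = 1000*9.81*(13.3 - 15.4)/1000 = -20.601 kPa.
Friction term = 1000*9.81*1.19/1000 = 11.674 kPa.
p_j = 363 + -20.601 - 11.674 = 330.73 kPa.

330.73


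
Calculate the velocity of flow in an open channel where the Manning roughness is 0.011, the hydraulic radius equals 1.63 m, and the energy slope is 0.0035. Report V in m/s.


Manning's equation gives V = (1/n) * R^(2/3) * S^(1/2).
First, compute R^(2/3) = 1.63^(2/3) = 1.385.
Next, S^(1/2) = 0.0035^(1/2) = 0.059161.
Then 1/n = 1/0.011 = 90.91.
V = 90.91 * 1.385 * 0.059161 = 7.449 m/s.

7.449


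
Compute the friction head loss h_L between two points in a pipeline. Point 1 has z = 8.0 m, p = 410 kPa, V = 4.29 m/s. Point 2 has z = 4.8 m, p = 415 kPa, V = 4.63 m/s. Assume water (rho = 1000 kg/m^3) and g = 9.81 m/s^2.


Total head at each section: H = z + p/(rho*g) + V^2/(2g).
H1 = 8.0 + 410*1000/(1000*9.81) + 4.29^2/(2*9.81)
   = 8.0 + 41.794 + 0.938
   = 50.732 m.
H2 = 4.8 + 415*1000/(1000*9.81) + 4.63^2/(2*9.81)
   = 4.8 + 42.304 + 1.0926
   = 48.196 m.
h_L = H1 - H2 = 50.732 - 48.196 = 2.536 m.

2.536


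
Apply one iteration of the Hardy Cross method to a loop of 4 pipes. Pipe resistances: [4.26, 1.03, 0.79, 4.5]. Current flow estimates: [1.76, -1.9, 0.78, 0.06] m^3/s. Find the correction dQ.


Numerator terms (r*Q*|Q|): 4.26*1.76*|1.76| = 13.1958; 1.03*-1.9*|-1.9| = -3.7183; 0.79*0.78*|0.78| = 0.4806; 4.5*0.06*|0.06| = 0.0162.
Sum of numerator = 9.9743.
Denominator terms (r*|Q|): 4.26*|1.76| = 7.4976; 1.03*|-1.9| = 1.957; 0.79*|0.78| = 0.6162; 4.5*|0.06| = 0.27.
2 * sum of denominator = 2 * 10.3408 = 20.6816.
dQ = -9.9743 / 20.6816 = -0.4823 m^3/s.

-0.4823


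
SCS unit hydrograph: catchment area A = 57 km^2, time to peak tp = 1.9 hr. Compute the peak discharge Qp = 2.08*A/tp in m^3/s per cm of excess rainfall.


SCS formula: Qp = 2.08 * A / tp.
Qp = 2.08 * 57 / 1.9
   = 118.56 / 1.9
   = 62.4 m^3/s per cm.

62.4


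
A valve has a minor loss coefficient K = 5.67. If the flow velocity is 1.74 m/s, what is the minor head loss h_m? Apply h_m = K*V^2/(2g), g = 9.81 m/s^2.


Minor loss formula: h_m = K * V^2/(2g).
V^2 = 1.74^2 = 3.0276.
V^2/(2g) = 3.0276 / 19.62 = 0.1543 m.
h_m = 5.67 * 0.1543 = 0.8749 m.

0.8749


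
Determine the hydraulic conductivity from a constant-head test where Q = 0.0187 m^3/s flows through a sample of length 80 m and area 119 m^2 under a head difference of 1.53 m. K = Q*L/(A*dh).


From K = Q*L / (A*dh):
Numerator: Q*L = 0.0187 * 80 = 1.496.
Denominator: A*dh = 119 * 1.53 = 182.07.
K = 1.496 / 182.07 = 0.008217 m/s.

0.008217


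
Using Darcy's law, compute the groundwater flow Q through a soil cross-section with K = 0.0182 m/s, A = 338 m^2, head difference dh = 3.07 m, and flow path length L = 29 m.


Darcy's law: Q = K * A * i, where i = dh/L.
Hydraulic gradient i = 3.07 / 29 = 0.105862.
Q = 0.0182 * 338 * 0.105862
  = 0.6512 m^3/s.

0.6512


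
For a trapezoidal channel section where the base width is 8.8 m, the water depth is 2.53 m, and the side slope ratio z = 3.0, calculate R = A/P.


For a trapezoidal section with side slope z:
A = (b + z*y)*y = (8.8 + 3.0*2.53)*2.53 = 41.467 m^2.
P = b + 2*y*sqrt(1 + z^2) = 8.8 + 2*2.53*sqrt(1 + 3.0^2) = 24.801 m.
R = A/P = 41.467 / 24.801 = 1.672 m.

1.672


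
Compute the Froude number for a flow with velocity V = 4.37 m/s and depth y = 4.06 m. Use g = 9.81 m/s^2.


The Froude number is defined as Fr = V / sqrt(g*y).
g*y = 9.81 * 4.06 = 39.8286.
sqrt(g*y) = sqrt(39.8286) = 6.311.
Fr = 4.37 / 6.311 = 0.6924.

0.6924


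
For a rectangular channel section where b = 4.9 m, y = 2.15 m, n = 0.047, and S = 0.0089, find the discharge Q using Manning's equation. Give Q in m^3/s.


For a rectangular channel, the cross-sectional area A = b * y = 4.9 * 2.15 = 10.54 m^2.
The wetted perimeter P = b + 2y = 4.9 + 2*2.15 = 9.2 m.
Hydraulic radius R = A/P = 10.54/9.2 = 1.1451 m.
Velocity V = (1/n)*R^(2/3)*S^(1/2) = (1/0.047)*1.1451^(2/3)*0.0089^(1/2) = 2.197 m/s.
Discharge Q = A * V = 10.54 * 2.197 = 23.145 m^3/s.

23.145


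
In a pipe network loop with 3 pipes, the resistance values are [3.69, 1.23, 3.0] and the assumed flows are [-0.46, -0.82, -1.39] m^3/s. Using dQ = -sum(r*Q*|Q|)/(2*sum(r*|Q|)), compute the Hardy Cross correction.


Numerator terms (r*Q*|Q|): 3.69*-0.46*|-0.46| = -0.7808; 1.23*-0.82*|-0.82| = -0.8271; 3.0*-1.39*|-1.39| = -5.7963.
Sum of numerator = -7.4042.
Denominator terms (r*|Q|): 3.69*|-0.46| = 1.6974; 1.23*|-0.82| = 1.0086; 3.0*|-1.39| = 4.17.
2 * sum of denominator = 2 * 6.876 = 13.752.
dQ = --7.4042 / 13.752 = 0.5384 m^3/s.

0.5384


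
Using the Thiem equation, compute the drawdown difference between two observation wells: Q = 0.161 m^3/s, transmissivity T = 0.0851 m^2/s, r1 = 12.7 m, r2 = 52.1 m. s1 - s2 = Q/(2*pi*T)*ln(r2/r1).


Thiem equation: s1 - s2 = Q/(2*pi*T) * ln(r2/r1).
ln(r2/r1) = ln(52.1/12.7) = 1.4116.
Q/(2*pi*T) = 0.161 / (2*pi*0.0851) = 0.161 / 0.5347 = 0.3011.
s1 - s2 = 0.3011 * 1.4116 = 0.425 m.

0.425


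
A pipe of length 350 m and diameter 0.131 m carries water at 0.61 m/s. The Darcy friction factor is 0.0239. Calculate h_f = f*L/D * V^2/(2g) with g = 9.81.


Darcy-Weisbach equation: h_f = f * (L/D) * V^2/(2g).
f * L/D = 0.0239 * 350/0.131 = 63.855.
V^2/(2g) = 0.61^2 / (2*9.81) = 0.3721 / 19.62 = 0.019 m.
h_f = 63.855 * 0.019 = 1.211 m.

1.211


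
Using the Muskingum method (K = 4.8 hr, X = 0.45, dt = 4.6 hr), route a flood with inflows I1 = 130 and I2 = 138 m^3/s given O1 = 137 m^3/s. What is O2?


Muskingum coefficients:
denom = 2*K*(1-X) + dt = 2*4.8*(1-0.45) + 4.6 = 9.88.
C0 = (dt - 2*K*X)/denom = (4.6 - 2*4.8*0.45)/9.88 = 0.0283.
C1 = (dt + 2*K*X)/denom = (4.6 + 2*4.8*0.45)/9.88 = 0.9028.
C2 = (2*K*(1-X) - dt)/denom = 0.0688.
O2 = C0*I2 + C1*I1 + C2*O1
   = 0.0283*138 + 0.9028*130 + 0.0688*137
   = 130.71 m^3/s.

130.71


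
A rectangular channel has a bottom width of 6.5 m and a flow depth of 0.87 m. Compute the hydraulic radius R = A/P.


For a rectangular section:
Flow area A = b * y = 6.5 * 0.87 = 5.66 m^2.
Wetted perimeter P = b + 2y = 6.5 + 2*0.87 = 8.24 m.
Hydraulic radius R = A/P = 5.66 / 8.24 = 0.6863 m.

0.6863


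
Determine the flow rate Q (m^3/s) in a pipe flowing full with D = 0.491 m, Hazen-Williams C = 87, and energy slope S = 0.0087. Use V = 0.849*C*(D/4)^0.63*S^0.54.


For a full circular pipe, R = D/4 = 0.491/4 = 0.1227 m.
V = 0.849 * 87 * 0.1227^0.63 * 0.0087^0.54
  = 0.849 * 87 * 0.266737 * 0.077151
  = 1.52 m/s.
Pipe area A = pi*D^2/4 = pi*0.491^2/4 = 0.1893 m^2.
Q = A * V = 0.1893 * 1.52 = 0.2878 m^3/s.

0.2878


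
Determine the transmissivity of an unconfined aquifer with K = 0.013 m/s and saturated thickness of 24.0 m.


Transmissivity is defined as T = K * h.
T = 0.013 * 24.0
  = 0.312 m^2/s.

0.312


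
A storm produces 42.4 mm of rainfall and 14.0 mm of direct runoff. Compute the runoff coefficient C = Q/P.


The runoff coefficient C = runoff depth / rainfall depth.
C = 14.0 / 42.4
  = 0.3302.

0.3302


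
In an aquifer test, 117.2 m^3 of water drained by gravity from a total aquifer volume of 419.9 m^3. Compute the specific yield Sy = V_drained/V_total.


Specific yield Sy = Volume drained / Total volume.
Sy = 117.2 / 419.9
   = 0.2791.

0.2791


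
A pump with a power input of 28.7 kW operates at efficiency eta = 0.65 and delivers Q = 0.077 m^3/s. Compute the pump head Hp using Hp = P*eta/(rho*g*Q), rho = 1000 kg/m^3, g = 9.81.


Pump head formula: Hp = P * eta / (rho * g * Q).
Numerator: P * eta = 28.7 * 1000 * 0.65 = 18655.0 W.
Denominator: rho * g * Q = 1000 * 9.81 * 0.077 = 755.37.
Hp = 18655.0 / 755.37 = 24.7 m.

24.7


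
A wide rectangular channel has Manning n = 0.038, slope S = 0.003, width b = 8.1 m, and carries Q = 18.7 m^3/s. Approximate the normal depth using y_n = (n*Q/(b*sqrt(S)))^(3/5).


We use the wide-channel approximation y_n = (n*Q/(b*sqrt(S)))^(3/5).
sqrt(S) = sqrt(0.003) = 0.054772.
Numerator: n*Q = 0.038 * 18.7 = 0.7106.
Denominator: b*sqrt(S) = 8.1 * 0.054772 = 0.443653.
arg = 1.6017.
y_n = 1.6017^(3/5) = 1.3266 m.

1.3266


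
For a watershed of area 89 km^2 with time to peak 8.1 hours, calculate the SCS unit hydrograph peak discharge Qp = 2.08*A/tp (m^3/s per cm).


SCS formula: Qp = 2.08 * A / tp.
Qp = 2.08 * 89 / 8.1
   = 185.12 / 8.1
   = 22.85 m^3/s per cm.

22.85


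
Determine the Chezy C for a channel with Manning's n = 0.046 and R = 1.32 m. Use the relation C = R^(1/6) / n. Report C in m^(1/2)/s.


The Chezy coefficient relates to Manning's n through C = R^(1/6) / n.
R^(1/6) = 1.32^(1/6) = 1.047359.
C = 1.047359 / 0.046 = 22.77 m^(1/2)/s.

22.77


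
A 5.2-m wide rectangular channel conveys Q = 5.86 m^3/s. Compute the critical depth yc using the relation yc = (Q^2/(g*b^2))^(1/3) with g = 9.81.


Using yc = (Q^2 / (g * b^2))^(1/3):
Q^2 = 5.86^2 = 34.34.
g * b^2 = 9.81 * 5.2^2 = 9.81 * 27.04 = 265.26.
Q^2 / (g*b^2) = 34.34 / 265.26 = 0.1295.
yc = 0.1295^(1/3) = 0.5059 m.

0.5059


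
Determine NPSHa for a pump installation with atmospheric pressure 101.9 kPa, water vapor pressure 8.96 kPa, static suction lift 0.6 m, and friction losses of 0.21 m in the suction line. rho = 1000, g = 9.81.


NPSHa = p_atm/(rho*g) - z_s - hf_s - p_vap/(rho*g).
p_atm/(rho*g) = 101.9*1000 / (1000*9.81) = 10.387 m.
p_vap/(rho*g) = 8.96*1000 / (1000*9.81) = 0.913 m.
NPSHa = 10.387 - 0.6 - 0.21 - 0.913
      = 8.66 m.

8.66


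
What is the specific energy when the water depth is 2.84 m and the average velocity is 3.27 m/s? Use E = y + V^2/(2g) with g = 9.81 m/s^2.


Specific energy E = y + V^2/(2g).
Velocity head = V^2/(2g) = 3.27^2 / (2*9.81) = 10.6929 / 19.62 = 0.545 m.
E = 2.84 + 0.545 = 3.385 m.

3.385


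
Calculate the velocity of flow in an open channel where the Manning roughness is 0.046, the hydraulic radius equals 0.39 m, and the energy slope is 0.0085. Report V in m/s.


Manning's equation gives V = (1/n) * R^(2/3) * S^(1/2).
First, compute R^(2/3) = 0.39^(2/3) = 0.5338.
Next, S^(1/2) = 0.0085^(1/2) = 0.092195.
Then 1/n = 1/0.046 = 21.74.
V = 21.74 * 0.5338 * 0.092195 = 1.0699 m/s.

1.0699


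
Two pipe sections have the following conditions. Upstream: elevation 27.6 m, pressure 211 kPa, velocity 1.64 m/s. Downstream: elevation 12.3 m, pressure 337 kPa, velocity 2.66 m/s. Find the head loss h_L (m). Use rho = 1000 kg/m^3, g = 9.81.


Total head at each section: H = z + p/(rho*g) + V^2/(2g).
H1 = 27.6 + 211*1000/(1000*9.81) + 1.64^2/(2*9.81)
   = 27.6 + 21.509 + 0.1371
   = 49.246 m.
H2 = 12.3 + 337*1000/(1000*9.81) + 2.66^2/(2*9.81)
   = 12.3 + 34.353 + 0.3606
   = 47.013 m.
h_L = H1 - H2 = 49.246 - 47.013 = 2.232 m.

2.232


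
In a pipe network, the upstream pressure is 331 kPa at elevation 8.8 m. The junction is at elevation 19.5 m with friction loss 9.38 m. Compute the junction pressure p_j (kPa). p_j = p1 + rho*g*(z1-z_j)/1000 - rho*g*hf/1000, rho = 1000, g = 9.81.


Junction pressure: p_j = p1 + rho*g*(z1 - z_j)/1000 - rho*g*hf/1000.
Elevation term = 1000*9.81*(8.8 - 19.5)/1000 = -104.967 kPa.
Friction term = 1000*9.81*9.38/1000 = 92.018 kPa.
p_j = 331 + -104.967 - 92.018 = 134.02 kPa.

134.02


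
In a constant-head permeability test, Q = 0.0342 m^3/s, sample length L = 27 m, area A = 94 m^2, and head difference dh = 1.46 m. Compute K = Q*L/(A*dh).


From K = Q*L / (A*dh):
Numerator: Q*L = 0.0342 * 27 = 0.9234.
Denominator: A*dh = 94 * 1.46 = 137.24.
K = 0.9234 / 137.24 = 0.006728 m/s.

0.006728


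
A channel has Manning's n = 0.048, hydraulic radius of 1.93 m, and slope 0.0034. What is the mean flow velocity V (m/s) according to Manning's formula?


Manning's equation gives V = (1/n) * R^(2/3) * S^(1/2).
First, compute R^(2/3) = 1.93^(2/3) = 1.5501.
Next, S^(1/2) = 0.0034^(1/2) = 0.05831.
Then 1/n = 1/0.048 = 20.83.
V = 20.83 * 1.5501 * 0.05831 = 1.8831 m/s.

1.8831


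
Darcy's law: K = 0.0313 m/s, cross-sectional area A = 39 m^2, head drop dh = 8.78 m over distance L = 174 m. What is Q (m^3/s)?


Darcy's law: Q = K * A * i, where i = dh/L.
Hydraulic gradient i = 8.78 / 174 = 0.05046.
Q = 0.0313 * 39 * 0.05046
  = 0.0616 m^3/s.

0.0616


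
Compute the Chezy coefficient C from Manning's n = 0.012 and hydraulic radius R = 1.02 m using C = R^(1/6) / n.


The Chezy coefficient relates to Manning's n through C = R^(1/6) / n.
R^(1/6) = 1.02^(1/6) = 1.003306.
C = 1.003306 / 0.012 = 83.61 m^(1/2)/s.

83.61


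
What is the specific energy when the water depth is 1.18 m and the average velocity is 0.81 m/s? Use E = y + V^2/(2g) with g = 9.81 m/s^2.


Specific energy E = y + V^2/(2g).
Velocity head = V^2/(2g) = 0.81^2 / (2*9.81) = 0.6561 / 19.62 = 0.0334 m.
E = 1.18 + 0.0334 = 1.2134 m.

1.2134


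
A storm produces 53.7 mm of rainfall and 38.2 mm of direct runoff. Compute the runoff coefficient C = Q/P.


The runoff coefficient C = runoff depth / rainfall depth.
C = 38.2 / 53.7
  = 0.7114.

0.7114


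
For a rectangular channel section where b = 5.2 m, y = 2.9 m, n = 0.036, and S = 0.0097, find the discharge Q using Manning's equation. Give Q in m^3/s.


For a rectangular channel, the cross-sectional area A = b * y = 5.2 * 2.9 = 15.08 m^2.
The wetted perimeter P = b + 2y = 5.2 + 2*2.9 = 11.0 m.
Hydraulic radius R = A/P = 15.08/11.0 = 1.3709 m.
Velocity V = (1/n)*R^(2/3)*S^(1/2) = (1/0.036)*1.3709^(2/3)*0.0097^(1/2) = 3.3762 m/s.
Discharge Q = A * V = 15.08 * 3.3762 = 50.912 m^3/s.

50.912


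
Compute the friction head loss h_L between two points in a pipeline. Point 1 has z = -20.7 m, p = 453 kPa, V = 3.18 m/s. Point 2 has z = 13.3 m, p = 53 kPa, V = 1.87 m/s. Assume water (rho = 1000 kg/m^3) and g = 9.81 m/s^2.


Total head at each section: H = z + p/(rho*g) + V^2/(2g).
H1 = -20.7 + 453*1000/(1000*9.81) + 3.18^2/(2*9.81)
   = -20.7 + 46.177 + 0.5154
   = 25.993 m.
H2 = 13.3 + 53*1000/(1000*9.81) + 1.87^2/(2*9.81)
   = 13.3 + 5.403 + 0.1782
   = 18.881 m.
h_L = H1 - H2 = 25.993 - 18.881 = 7.112 m.

7.112


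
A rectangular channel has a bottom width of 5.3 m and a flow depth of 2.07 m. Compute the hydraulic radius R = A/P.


For a rectangular section:
Flow area A = b * y = 5.3 * 2.07 = 10.97 m^2.
Wetted perimeter P = b + 2y = 5.3 + 2*2.07 = 9.44 m.
Hydraulic radius R = A/P = 10.97 / 9.44 = 1.1622 m.

1.1622


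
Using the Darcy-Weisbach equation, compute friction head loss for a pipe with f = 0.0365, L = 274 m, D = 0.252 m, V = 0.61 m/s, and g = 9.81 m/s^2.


Darcy-Weisbach equation: h_f = f * (L/D) * V^2/(2g).
f * L/D = 0.0365 * 274/0.252 = 39.6865.
V^2/(2g) = 0.61^2 / (2*9.81) = 0.3721 / 19.62 = 0.019 m.
h_f = 39.6865 * 0.019 = 0.753 m.

0.753


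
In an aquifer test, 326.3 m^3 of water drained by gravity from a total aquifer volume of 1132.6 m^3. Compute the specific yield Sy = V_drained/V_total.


Specific yield Sy = Volume drained / Total volume.
Sy = 326.3 / 1132.6
   = 0.2881.

0.2881


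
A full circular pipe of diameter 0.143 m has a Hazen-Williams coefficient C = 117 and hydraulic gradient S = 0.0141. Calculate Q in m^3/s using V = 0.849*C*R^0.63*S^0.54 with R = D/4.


For a full circular pipe, R = D/4 = 0.143/4 = 0.0357 m.
V = 0.849 * 117 * 0.0357^0.63 * 0.0141^0.54
  = 0.849 * 117 * 0.122621 * 0.100133
  = 1.2197 m/s.
Pipe area A = pi*D^2/4 = pi*0.143^2/4 = 0.0161 m^2.
Q = A * V = 0.0161 * 1.2197 = 0.0196 m^3/s.

0.0196


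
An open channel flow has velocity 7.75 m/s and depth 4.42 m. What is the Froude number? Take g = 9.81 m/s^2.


The Froude number is defined as Fr = V / sqrt(g*y).
g*y = 9.81 * 4.42 = 43.3602.
sqrt(g*y) = sqrt(43.3602) = 6.5848.
Fr = 7.75 / 6.5848 = 1.1769.

1.1769


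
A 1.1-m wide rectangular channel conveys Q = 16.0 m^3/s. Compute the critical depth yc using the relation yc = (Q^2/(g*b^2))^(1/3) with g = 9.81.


Using yc = (Q^2 / (g * b^2))^(1/3):
Q^2 = 16.0^2 = 256.0.
g * b^2 = 9.81 * 1.1^2 = 9.81 * 1.21 = 11.87.
Q^2 / (g*b^2) = 256.0 / 11.87 = 21.567.
yc = 21.567^(1/3) = 2.7835 m.

2.7835


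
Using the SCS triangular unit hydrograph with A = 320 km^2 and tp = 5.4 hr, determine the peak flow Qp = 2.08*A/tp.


SCS formula: Qp = 2.08 * A / tp.
Qp = 2.08 * 320 / 5.4
   = 665.6 / 5.4
   = 123.26 m^3/s per cm.

123.26


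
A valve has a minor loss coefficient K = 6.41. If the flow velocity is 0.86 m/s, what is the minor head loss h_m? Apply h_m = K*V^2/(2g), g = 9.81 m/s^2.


Minor loss formula: h_m = K * V^2/(2g).
V^2 = 0.86^2 = 0.7396.
V^2/(2g) = 0.7396 / 19.62 = 0.0377 m.
h_m = 6.41 * 0.0377 = 0.2416 m.

0.2416


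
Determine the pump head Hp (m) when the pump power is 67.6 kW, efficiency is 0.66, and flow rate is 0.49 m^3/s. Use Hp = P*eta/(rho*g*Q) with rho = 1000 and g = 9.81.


Pump head formula: Hp = P * eta / (rho * g * Q).
Numerator: P * eta = 67.6 * 1000 * 0.66 = 44616.0 W.
Denominator: rho * g * Q = 1000 * 9.81 * 0.49 = 4806.9.
Hp = 44616.0 / 4806.9 = 9.28 m.

9.28


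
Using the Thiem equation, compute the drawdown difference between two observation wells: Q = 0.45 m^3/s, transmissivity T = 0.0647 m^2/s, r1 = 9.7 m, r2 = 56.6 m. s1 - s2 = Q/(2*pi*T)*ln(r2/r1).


Thiem equation: s1 - s2 = Q/(2*pi*T) * ln(r2/r1).
ln(r2/r1) = ln(56.6/9.7) = 1.7639.
Q/(2*pi*T) = 0.45 / (2*pi*0.0647) = 0.45 / 0.4065 = 1.107.
s1 - s2 = 1.107 * 1.7639 = 1.9525 m.

1.9525


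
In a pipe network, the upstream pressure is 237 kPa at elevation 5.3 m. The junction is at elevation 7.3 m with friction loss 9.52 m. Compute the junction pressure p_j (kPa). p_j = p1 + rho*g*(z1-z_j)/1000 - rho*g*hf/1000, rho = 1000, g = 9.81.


Junction pressure: p_j = p1 + rho*g*(z1 - z_j)/1000 - rho*g*hf/1000.
Elevation term = 1000*9.81*(5.3 - 7.3)/1000 = -19.62 kPa.
Friction term = 1000*9.81*9.52/1000 = 93.391 kPa.
p_j = 237 + -19.62 - 93.391 = 123.99 kPa.

123.99


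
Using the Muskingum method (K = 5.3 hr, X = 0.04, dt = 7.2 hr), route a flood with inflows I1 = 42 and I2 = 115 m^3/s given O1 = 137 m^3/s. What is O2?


Muskingum coefficients:
denom = 2*K*(1-X) + dt = 2*5.3*(1-0.04) + 7.2 = 17.376.
C0 = (dt - 2*K*X)/denom = (7.2 - 2*5.3*0.04)/17.376 = 0.39.
C1 = (dt + 2*K*X)/denom = (7.2 + 2*5.3*0.04)/17.376 = 0.4388.
C2 = (2*K*(1-X) - dt)/denom = 0.1713.
O2 = C0*I2 + C1*I1 + C2*O1
   = 0.39*115 + 0.4388*42 + 0.1713*137
   = 86.74 m^3/s.

86.74


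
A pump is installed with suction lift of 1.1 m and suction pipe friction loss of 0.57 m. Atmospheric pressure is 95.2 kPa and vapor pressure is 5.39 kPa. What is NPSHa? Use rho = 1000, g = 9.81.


NPSHa = p_atm/(rho*g) - z_s - hf_s - p_vap/(rho*g).
p_atm/(rho*g) = 95.2*1000 / (1000*9.81) = 9.704 m.
p_vap/(rho*g) = 5.39*1000 / (1000*9.81) = 0.549 m.
NPSHa = 9.704 - 1.1 - 0.57 - 0.549
      = 7.48 m.

7.48


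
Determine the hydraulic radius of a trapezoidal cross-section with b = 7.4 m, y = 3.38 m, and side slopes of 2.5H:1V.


For a trapezoidal section with side slope z:
A = (b + z*y)*y = (7.4 + 2.5*3.38)*3.38 = 53.573 m^2.
P = b + 2*y*sqrt(1 + z^2) = 7.4 + 2*3.38*sqrt(1 + 2.5^2) = 25.602 m.
R = A/P = 53.573 / 25.602 = 2.0925 m.

2.0925


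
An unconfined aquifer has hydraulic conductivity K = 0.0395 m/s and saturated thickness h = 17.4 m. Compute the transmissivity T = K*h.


Transmissivity is defined as T = K * h.
T = 0.0395 * 17.4
  = 0.6873 m^2/s.

0.6873


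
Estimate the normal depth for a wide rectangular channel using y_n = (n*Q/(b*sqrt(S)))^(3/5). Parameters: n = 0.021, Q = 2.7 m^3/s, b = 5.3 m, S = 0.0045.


We use the wide-channel approximation y_n = (n*Q/(b*sqrt(S)))^(3/5).
sqrt(S) = sqrt(0.0045) = 0.067082.
Numerator: n*Q = 0.021 * 2.7 = 0.0567.
Denominator: b*sqrt(S) = 5.3 * 0.067082 = 0.355535.
arg = 0.1595.
y_n = 0.1595^(3/5) = 0.3324 m.

0.3324


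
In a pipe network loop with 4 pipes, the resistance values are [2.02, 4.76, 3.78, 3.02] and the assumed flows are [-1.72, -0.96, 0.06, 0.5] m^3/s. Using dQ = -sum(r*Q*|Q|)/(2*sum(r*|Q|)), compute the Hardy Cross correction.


Numerator terms (r*Q*|Q|): 2.02*-1.72*|-1.72| = -5.976; 4.76*-0.96*|-0.96| = -4.3868; 3.78*0.06*|0.06| = 0.0136; 3.02*0.5*|0.5| = 0.755.
Sum of numerator = -9.5942.
Denominator terms (r*|Q|): 2.02*|-1.72| = 3.4744; 4.76*|-0.96| = 4.5696; 3.78*|0.06| = 0.2268; 3.02*|0.5| = 1.51.
2 * sum of denominator = 2 * 9.7808 = 19.5616.
dQ = --9.5942 / 19.5616 = 0.4905 m^3/s.

0.4905


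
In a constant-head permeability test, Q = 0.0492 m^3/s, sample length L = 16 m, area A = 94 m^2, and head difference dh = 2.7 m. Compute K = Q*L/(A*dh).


From K = Q*L / (A*dh):
Numerator: Q*L = 0.0492 * 16 = 0.7872.
Denominator: A*dh = 94 * 2.7 = 253.8.
K = 0.7872 / 253.8 = 0.003102 m/s.

0.003102


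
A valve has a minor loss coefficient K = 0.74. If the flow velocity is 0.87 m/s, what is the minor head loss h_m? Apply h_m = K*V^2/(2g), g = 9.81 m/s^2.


Minor loss formula: h_m = K * V^2/(2g).
V^2 = 0.87^2 = 0.7569.
V^2/(2g) = 0.7569 / 19.62 = 0.0386 m.
h_m = 0.74 * 0.0386 = 0.0285 m.

0.0285


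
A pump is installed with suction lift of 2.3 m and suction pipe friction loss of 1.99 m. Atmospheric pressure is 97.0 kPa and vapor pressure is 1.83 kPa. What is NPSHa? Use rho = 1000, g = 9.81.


NPSHa = p_atm/(rho*g) - z_s - hf_s - p_vap/(rho*g).
p_atm/(rho*g) = 97.0*1000 / (1000*9.81) = 9.888 m.
p_vap/(rho*g) = 1.83*1000 / (1000*9.81) = 0.187 m.
NPSHa = 9.888 - 2.3 - 1.99 - 0.187
      = 5.41 m.

5.41


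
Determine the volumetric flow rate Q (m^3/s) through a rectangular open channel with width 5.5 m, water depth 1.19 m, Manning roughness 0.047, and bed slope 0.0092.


For a rectangular channel, the cross-sectional area A = b * y = 5.5 * 1.19 = 6.54 m^2.
The wetted perimeter P = b + 2y = 5.5 + 2*1.19 = 7.88 m.
Hydraulic radius R = A/P = 6.54/7.88 = 0.8306 m.
Velocity V = (1/n)*R^(2/3)*S^(1/2) = (1/0.047)*0.8306^(2/3)*0.0092^(1/2) = 1.8032 m/s.
Discharge Q = A * V = 6.54 * 1.8032 = 11.802 m^3/s.

11.802


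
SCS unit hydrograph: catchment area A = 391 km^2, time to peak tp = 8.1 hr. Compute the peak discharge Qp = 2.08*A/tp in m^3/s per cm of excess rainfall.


SCS formula: Qp = 2.08 * A / tp.
Qp = 2.08 * 391 / 8.1
   = 813.28 / 8.1
   = 100.4 m^3/s per cm.

100.4


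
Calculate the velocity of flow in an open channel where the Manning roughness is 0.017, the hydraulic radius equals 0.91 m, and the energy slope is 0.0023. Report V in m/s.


Manning's equation gives V = (1/n) * R^(2/3) * S^(1/2).
First, compute R^(2/3) = 0.91^(2/3) = 0.9391.
Next, S^(1/2) = 0.0023^(1/2) = 0.047958.
Then 1/n = 1/0.017 = 58.82.
V = 58.82 * 0.9391 * 0.047958 = 2.6492 m/s.

2.6492


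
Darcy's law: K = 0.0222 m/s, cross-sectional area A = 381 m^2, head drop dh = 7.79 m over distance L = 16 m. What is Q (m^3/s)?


Darcy's law: Q = K * A * i, where i = dh/L.
Hydraulic gradient i = 7.79 / 16 = 0.486875.
Q = 0.0222 * 381 * 0.486875
  = 4.1181 m^3/s.

4.1181


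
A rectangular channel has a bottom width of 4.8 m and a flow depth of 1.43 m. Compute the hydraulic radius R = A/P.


For a rectangular section:
Flow area A = b * y = 4.8 * 1.43 = 6.86 m^2.
Wetted perimeter P = b + 2y = 4.8 + 2*1.43 = 7.66 m.
Hydraulic radius R = A/P = 6.86 / 7.66 = 0.8961 m.

0.8961


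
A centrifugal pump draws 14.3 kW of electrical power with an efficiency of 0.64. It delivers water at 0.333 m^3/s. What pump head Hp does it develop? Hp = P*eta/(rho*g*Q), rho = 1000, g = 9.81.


Pump head formula: Hp = P * eta / (rho * g * Q).
Numerator: P * eta = 14.3 * 1000 * 0.64 = 9152.0 W.
Denominator: rho * g * Q = 1000 * 9.81 * 0.333 = 3266.73.
Hp = 9152.0 / 3266.73 = 2.8 m.

2.8


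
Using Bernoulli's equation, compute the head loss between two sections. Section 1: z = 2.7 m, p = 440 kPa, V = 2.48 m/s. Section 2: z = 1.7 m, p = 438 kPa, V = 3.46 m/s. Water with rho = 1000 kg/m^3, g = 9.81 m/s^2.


Total head at each section: H = z + p/(rho*g) + V^2/(2g).
H1 = 2.7 + 440*1000/(1000*9.81) + 2.48^2/(2*9.81)
   = 2.7 + 44.852 + 0.3135
   = 47.866 m.
H2 = 1.7 + 438*1000/(1000*9.81) + 3.46^2/(2*9.81)
   = 1.7 + 44.648 + 0.6102
   = 46.958 m.
h_L = H1 - H2 = 47.866 - 46.958 = 0.907 m.

0.907


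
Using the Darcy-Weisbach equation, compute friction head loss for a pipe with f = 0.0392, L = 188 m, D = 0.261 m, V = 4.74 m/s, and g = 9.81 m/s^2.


Darcy-Weisbach equation: h_f = f * (L/D) * V^2/(2g).
f * L/D = 0.0392 * 188/0.261 = 28.236.
V^2/(2g) = 4.74^2 / (2*9.81) = 22.4676 / 19.62 = 1.1451 m.
h_f = 28.236 * 1.1451 = 32.334 m.

32.334


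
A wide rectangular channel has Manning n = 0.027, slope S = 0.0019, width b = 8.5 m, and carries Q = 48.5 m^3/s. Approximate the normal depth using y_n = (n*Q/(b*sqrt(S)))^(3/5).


We use the wide-channel approximation y_n = (n*Q/(b*sqrt(S)))^(3/5).
sqrt(S) = sqrt(0.0019) = 0.043589.
Numerator: n*Q = 0.027 * 48.5 = 1.3095.
Denominator: b*sqrt(S) = 8.5 * 0.043589 = 0.370507.
arg = 3.5344.
y_n = 3.5344^(3/5) = 2.133 m.

2.133


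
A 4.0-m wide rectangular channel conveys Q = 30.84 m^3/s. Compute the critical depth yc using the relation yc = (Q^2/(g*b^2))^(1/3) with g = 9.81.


Using yc = (Q^2 / (g * b^2))^(1/3):
Q^2 = 30.84^2 = 951.11.
g * b^2 = 9.81 * 4.0^2 = 9.81 * 16.0 = 156.96.
Q^2 / (g*b^2) = 951.11 / 156.96 = 6.0596.
yc = 6.0596^(1/3) = 1.8231 m.

1.8231


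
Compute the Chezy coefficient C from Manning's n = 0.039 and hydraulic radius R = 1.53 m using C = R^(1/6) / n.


The Chezy coefficient relates to Manning's n through C = R^(1/6) / n.
R^(1/6) = 1.53^(1/6) = 1.07345.
C = 1.07345 / 0.039 = 27.52 m^(1/2)/s.

27.52


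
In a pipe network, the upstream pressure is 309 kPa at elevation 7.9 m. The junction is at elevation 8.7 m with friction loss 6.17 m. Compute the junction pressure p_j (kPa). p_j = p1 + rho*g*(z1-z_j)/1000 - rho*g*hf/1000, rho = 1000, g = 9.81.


Junction pressure: p_j = p1 + rho*g*(z1 - z_j)/1000 - rho*g*hf/1000.
Elevation term = 1000*9.81*(7.9 - 8.7)/1000 = -7.848 kPa.
Friction term = 1000*9.81*6.17/1000 = 60.528 kPa.
p_j = 309 + -7.848 - 60.528 = 240.62 kPa.

240.62


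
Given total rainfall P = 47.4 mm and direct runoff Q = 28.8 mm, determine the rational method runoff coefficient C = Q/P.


The runoff coefficient C = runoff depth / rainfall depth.
C = 28.8 / 47.4
  = 0.6076.

0.6076


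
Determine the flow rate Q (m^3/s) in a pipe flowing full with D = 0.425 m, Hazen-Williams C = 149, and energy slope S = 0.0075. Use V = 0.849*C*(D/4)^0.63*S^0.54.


For a full circular pipe, R = D/4 = 0.425/4 = 0.1062 m.
V = 0.849 * 149 * 0.1062^0.63 * 0.0075^0.54
  = 0.849 * 149 * 0.243549 * 0.071209
  = 2.1939 m/s.
Pipe area A = pi*D^2/4 = pi*0.425^2/4 = 0.1419 m^2.
Q = A * V = 0.1419 * 2.1939 = 0.3112 m^3/s.

0.3112


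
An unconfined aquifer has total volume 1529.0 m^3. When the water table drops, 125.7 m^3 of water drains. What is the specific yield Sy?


Specific yield Sy = Volume drained / Total volume.
Sy = 125.7 / 1529.0
   = 0.0822.

0.0822


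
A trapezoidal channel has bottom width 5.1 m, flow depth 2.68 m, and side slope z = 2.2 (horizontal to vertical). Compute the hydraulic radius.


For a trapezoidal section with side slope z:
A = (b + z*y)*y = (5.1 + 2.2*2.68)*2.68 = 29.469 m^2.
P = b + 2*y*sqrt(1 + z^2) = 5.1 + 2*2.68*sqrt(1 + 2.2^2) = 18.053 m.
R = A/P = 29.469 / 18.053 = 1.6324 m.

1.6324


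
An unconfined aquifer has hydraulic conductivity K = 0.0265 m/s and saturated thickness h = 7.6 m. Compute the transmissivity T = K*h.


Transmissivity is defined as T = K * h.
T = 0.0265 * 7.6
  = 0.2014 m^2/s.

0.2014


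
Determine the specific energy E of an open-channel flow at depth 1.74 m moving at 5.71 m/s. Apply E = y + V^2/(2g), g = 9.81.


Specific energy E = y + V^2/(2g).
Velocity head = V^2/(2g) = 5.71^2 / (2*9.81) = 32.6041 / 19.62 = 1.6618 m.
E = 1.74 + 1.6618 = 3.4018 m.

3.4018


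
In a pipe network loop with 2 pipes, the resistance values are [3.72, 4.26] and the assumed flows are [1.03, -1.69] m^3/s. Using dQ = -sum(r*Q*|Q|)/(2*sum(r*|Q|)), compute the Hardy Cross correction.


Numerator terms (r*Q*|Q|): 3.72*1.03*|1.03| = 3.9465; 4.26*-1.69*|-1.69| = -12.167.
Sum of numerator = -8.2204.
Denominator terms (r*|Q|): 3.72*|1.03| = 3.8316; 4.26*|-1.69| = 7.1994.
2 * sum of denominator = 2 * 11.031 = 22.062.
dQ = --8.2204 / 22.062 = 0.3726 m^3/s.

0.3726


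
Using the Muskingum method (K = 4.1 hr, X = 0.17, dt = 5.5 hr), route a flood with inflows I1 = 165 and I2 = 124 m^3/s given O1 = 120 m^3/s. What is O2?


Muskingum coefficients:
denom = 2*K*(1-X) + dt = 2*4.1*(1-0.17) + 5.5 = 12.306.
C0 = (dt - 2*K*X)/denom = (5.5 - 2*4.1*0.17)/12.306 = 0.3337.
C1 = (dt + 2*K*X)/denom = (5.5 + 2*4.1*0.17)/12.306 = 0.5602.
C2 = (2*K*(1-X) - dt)/denom = 0.1061.
O2 = C0*I2 + C1*I1 + C2*O1
   = 0.3337*124 + 0.5602*165 + 0.1061*120
   = 146.54 m^3/s.

146.54


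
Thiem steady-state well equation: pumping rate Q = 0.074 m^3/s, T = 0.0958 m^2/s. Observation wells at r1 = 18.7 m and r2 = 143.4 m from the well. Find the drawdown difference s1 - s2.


Thiem equation: s1 - s2 = Q/(2*pi*T) * ln(r2/r1).
ln(r2/r1) = ln(143.4/18.7) = 2.0371.
Q/(2*pi*T) = 0.074 / (2*pi*0.0958) = 0.074 / 0.6019 = 0.1229.
s1 - s2 = 0.1229 * 2.0371 = 0.2504 m.

0.2504


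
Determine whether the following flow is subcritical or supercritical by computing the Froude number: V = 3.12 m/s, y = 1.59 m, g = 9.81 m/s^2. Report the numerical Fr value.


The Froude number is defined as Fr = V / sqrt(g*y).
g*y = 9.81 * 1.59 = 15.5979.
sqrt(g*y) = sqrt(15.5979) = 3.9494.
Fr = 3.12 / 3.9494 = 0.79.
Since Fr < 1, the flow is subcritical.

0.79


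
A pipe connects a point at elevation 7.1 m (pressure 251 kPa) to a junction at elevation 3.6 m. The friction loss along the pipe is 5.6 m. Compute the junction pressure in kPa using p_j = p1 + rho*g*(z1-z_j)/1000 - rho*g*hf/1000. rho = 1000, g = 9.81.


Junction pressure: p_j = p1 + rho*g*(z1 - z_j)/1000 - rho*g*hf/1000.
Elevation term = 1000*9.81*(7.1 - 3.6)/1000 = 34.335 kPa.
Friction term = 1000*9.81*5.6/1000 = 54.936 kPa.
p_j = 251 + 34.335 - 54.936 = 230.4 kPa.

230.4


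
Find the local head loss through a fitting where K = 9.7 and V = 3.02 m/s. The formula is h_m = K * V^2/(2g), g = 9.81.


Minor loss formula: h_m = K * V^2/(2g).
V^2 = 3.02^2 = 9.1204.
V^2/(2g) = 9.1204 / 19.62 = 0.4649 m.
h_m = 9.7 * 0.4649 = 4.5091 m.

4.5091


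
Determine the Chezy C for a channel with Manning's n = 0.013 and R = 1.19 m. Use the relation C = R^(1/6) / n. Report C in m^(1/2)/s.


The Chezy coefficient relates to Manning's n through C = R^(1/6) / n.
R^(1/6) = 1.19^(1/6) = 1.029417.
C = 1.029417 / 0.013 = 79.19 m^(1/2)/s.

79.19


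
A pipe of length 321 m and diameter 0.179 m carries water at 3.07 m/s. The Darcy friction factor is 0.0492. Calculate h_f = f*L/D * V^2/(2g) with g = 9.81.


Darcy-Weisbach equation: h_f = f * (L/D) * V^2/(2g).
f * L/D = 0.0492 * 321/0.179 = 88.2302.
V^2/(2g) = 3.07^2 / (2*9.81) = 9.4249 / 19.62 = 0.4804 m.
h_f = 88.2302 * 0.4804 = 42.383 m.

42.383


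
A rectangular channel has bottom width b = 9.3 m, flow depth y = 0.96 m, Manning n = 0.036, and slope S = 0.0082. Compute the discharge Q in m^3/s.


For a rectangular channel, the cross-sectional area A = b * y = 9.3 * 0.96 = 8.93 m^2.
The wetted perimeter P = b + 2y = 9.3 + 2*0.96 = 11.22 m.
Hydraulic radius R = A/P = 8.93/11.22 = 0.7957 m.
Velocity V = (1/n)*R^(2/3)*S^(1/2) = (1/0.036)*0.7957^(2/3)*0.0082^(1/2) = 2.16 m/s.
Discharge Q = A * V = 8.93 * 2.16 = 19.284 m^3/s.

19.284


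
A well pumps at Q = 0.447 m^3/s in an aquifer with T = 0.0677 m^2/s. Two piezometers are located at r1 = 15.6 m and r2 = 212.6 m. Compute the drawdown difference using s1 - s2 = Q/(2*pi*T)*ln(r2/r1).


Thiem equation: s1 - s2 = Q/(2*pi*T) * ln(r2/r1).
ln(r2/r1) = ln(212.6/15.6) = 2.6121.
Q/(2*pi*T) = 0.447 / (2*pi*0.0677) = 0.447 / 0.4254 = 1.0508.
s1 - s2 = 1.0508 * 2.6121 = 2.745 m.

2.745


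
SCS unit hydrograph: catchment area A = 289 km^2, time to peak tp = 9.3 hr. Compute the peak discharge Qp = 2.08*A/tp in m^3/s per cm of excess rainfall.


SCS formula: Qp = 2.08 * A / tp.
Qp = 2.08 * 289 / 9.3
   = 601.12 / 9.3
   = 64.64 m^3/s per cm.

64.64


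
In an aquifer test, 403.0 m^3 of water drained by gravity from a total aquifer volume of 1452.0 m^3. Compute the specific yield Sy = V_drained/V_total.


Specific yield Sy = Volume drained / Total volume.
Sy = 403.0 / 1452.0
   = 0.2775.

0.2775


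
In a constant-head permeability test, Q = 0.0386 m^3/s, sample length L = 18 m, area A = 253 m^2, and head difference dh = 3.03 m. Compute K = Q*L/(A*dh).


From K = Q*L / (A*dh):
Numerator: Q*L = 0.0386 * 18 = 0.6948.
Denominator: A*dh = 253 * 3.03 = 766.59.
K = 0.6948 / 766.59 = 0.000906 m/s.

0.000906


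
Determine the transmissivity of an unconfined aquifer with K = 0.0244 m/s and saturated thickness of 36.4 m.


Transmissivity is defined as T = K * h.
T = 0.0244 * 36.4
  = 0.8882 m^2/s.

0.8882


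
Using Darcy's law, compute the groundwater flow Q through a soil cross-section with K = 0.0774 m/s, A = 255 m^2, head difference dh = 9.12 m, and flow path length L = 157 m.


Darcy's law: Q = K * A * i, where i = dh/L.
Hydraulic gradient i = 9.12 / 157 = 0.058089.
Q = 0.0774 * 255 * 0.058089
  = 1.1465 m^3/s.

1.1465


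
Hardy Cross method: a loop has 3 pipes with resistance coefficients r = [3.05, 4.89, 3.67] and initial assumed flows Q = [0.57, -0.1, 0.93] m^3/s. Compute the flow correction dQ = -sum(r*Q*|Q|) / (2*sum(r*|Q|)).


Numerator terms (r*Q*|Q|): 3.05*0.57*|0.57| = 0.9909; 4.89*-0.1*|-0.1| = -0.0489; 3.67*0.93*|0.93| = 3.1742.
Sum of numerator = 4.1162.
Denominator terms (r*|Q|): 3.05*|0.57| = 1.7385; 4.89*|-0.1| = 0.489; 3.67*|0.93| = 3.4131.
2 * sum of denominator = 2 * 5.6406 = 11.2812.
dQ = -4.1162 / 11.2812 = -0.3649 m^3/s.

-0.3649


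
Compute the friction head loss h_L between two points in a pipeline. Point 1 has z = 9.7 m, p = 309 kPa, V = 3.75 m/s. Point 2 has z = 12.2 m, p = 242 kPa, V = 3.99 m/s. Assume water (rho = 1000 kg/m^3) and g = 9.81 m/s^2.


Total head at each section: H = z + p/(rho*g) + V^2/(2g).
H1 = 9.7 + 309*1000/(1000*9.81) + 3.75^2/(2*9.81)
   = 9.7 + 31.498 + 0.7167
   = 41.915 m.
H2 = 12.2 + 242*1000/(1000*9.81) + 3.99^2/(2*9.81)
   = 12.2 + 24.669 + 0.8114
   = 37.68 m.
h_L = H1 - H2 = 41.915 - 37.68 = 4.235 m.

4.235


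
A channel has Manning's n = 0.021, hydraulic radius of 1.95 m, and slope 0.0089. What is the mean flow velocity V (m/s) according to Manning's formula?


Manning's equation gives V = (1/n) * R^(2/3) * S^(1/2).
First, compute R^(2/3) = 1.95^(2/3) = 1.5608.
Next, S^(1/2) = 0.0089^(1/2) = 0.09434.
Then 1/n = 1/0.021 = 47.62.
V = 47.62 * 1.5608 * 0.09434 = 7.0118 m/s.

7.0118


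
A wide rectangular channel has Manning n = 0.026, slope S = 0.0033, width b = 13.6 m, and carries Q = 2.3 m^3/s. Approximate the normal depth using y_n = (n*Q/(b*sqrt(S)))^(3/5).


We use the wide-channel approximation y_n = (n*Q/(b*sqrt(S)))^(3/5).
sqrt(S) = sqrt(0.0033) = 0.057446.
Numerator: n*Q = 0.026 * 2.3 = 0.0598.
Denominator: b*sqrt(S) = 13.6 * 0.057446 = 0.781266.
arg = 0.0765.
y_n = 0.0765^(3/5) = 0.214 m.

0.214


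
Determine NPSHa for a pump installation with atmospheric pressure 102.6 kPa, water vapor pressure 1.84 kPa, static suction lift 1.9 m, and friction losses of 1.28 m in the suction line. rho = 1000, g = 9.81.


NPSHa = p_atm/(rho*g) - z_s - hf_s - p_vap/(rho*g).
p_atm/(rho*g) = 102.6*1000 / (1000*9.81) = 10.459 m.
p_vap/(rho*g) = 1.84*1000 / (1000*9.81) = 0.188 m.
NPSHa = 10.459 - 1.9 - 1.28 - 0.188
      = 7.09 m.

7.09


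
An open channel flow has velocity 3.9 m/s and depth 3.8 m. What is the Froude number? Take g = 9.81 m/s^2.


The Froude number is defined as Fr = V / sqrt(g*y).
g*y = 9.81 * 3.8 = 37.278.
sqrt(g*y) = sqrt(37.278) = 6.1056.
Fr = 3.9 / 6.1056 = 0.6388.

0.6388


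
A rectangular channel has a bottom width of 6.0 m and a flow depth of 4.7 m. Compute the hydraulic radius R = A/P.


For a rectangular section:
Flow area A = b * y = 6.0 * 4.7 = 28.2 m^2.
Wetted perimeter P = b + 2y = 6.0 + 2*4.7 = 15.4 m.
Hydraulic radius R = A/P = 28.2 / 15.4 = 1.8312 m.

1.8312


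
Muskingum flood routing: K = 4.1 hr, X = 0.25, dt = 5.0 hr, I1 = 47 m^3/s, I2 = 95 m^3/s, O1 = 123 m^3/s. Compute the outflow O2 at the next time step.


Muskingum coefficients:
denom = 2*K*(1-X) + dt = 2*4.1*(1-0.25) + 5.0 = 11.15.
C0 = (dt - 2*K*X)/denom = (5.0 - 2*4.1*0.25)/11.15 = 0.2646.
C1 = (dt + 2*K*X)/denom = (5.0 + 2*4.1*0.25)/11.15 = 0.6323.
C2 = (2*K*(1-X) - dt)/denom = 0.1031.
O2 = C0*I2 + C1*I1 + C2*O1
   = 0.2646*95 + 0.6323*47 + 0.1031*123
   = 67.54 m^3/s.

67.54
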